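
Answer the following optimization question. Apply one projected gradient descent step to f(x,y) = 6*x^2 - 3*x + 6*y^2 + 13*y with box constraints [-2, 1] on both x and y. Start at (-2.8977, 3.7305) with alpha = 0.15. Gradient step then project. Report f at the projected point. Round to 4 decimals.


Step 1: Compute gradient at (-2.8977, 3.7305).
grad_x = 2*6*-2.8977 - 3 = -37.7724
grad_y = 2*6*3.7305 + 13 = 57.766
Step 2: Gradient step.
x_raw = -2.8977 - 0.15*-37.7724 = 2.7682
y_raw = 3.7305 - 0.15*57.766 = -4.9344
Step 3: Project onto [-2, 1].
x_proj = clip(2.7682) = 1.0
y_proj = clip(-4.9344) = -2.0
Step 4: Evaluate f.
f(1.0, -2.0) = 1.0


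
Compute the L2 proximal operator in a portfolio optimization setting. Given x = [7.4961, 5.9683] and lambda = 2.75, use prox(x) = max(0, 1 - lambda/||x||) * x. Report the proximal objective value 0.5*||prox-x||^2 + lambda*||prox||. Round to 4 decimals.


Step 1: Compute ||x||.
||x|| = 9.5819
Step 2: Compute scaling factor.
scale = max(0, 1 - 2.75/9.5819) = 0.713
Step 3: prox(x) = [5.3447, 4.2554]
||prox(x)|| = 6.8319
Step 4: Proximal objective.
0.5*||prox-x||^2 = 3.7813
lambda*||prox|| = 18.7877
Total = 22.5689


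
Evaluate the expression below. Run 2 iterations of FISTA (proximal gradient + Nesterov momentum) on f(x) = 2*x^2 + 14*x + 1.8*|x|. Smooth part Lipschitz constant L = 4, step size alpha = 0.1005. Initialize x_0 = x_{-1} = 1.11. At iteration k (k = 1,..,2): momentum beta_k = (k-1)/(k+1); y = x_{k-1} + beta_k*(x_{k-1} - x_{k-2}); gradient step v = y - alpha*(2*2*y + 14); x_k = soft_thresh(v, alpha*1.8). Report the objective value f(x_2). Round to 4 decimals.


FISTA on f(x) = 2*x^2 + 14*x + 1.8*|x|
L = 4, alpha = 0.1005
Iteration 1: beta = 0.0, y = 1.11 + 0.0*(1.11 - 1.11) = 1.11
  grad(y) = 18.44, v = y - alpha*grad = -0.7432
  prox(v) = soft_thresh(-0.7432, 0.1809) = -0.5623
Iteration 2: beta = 0.3333, y = -0.5623 + 0.3333*(-0.5623 - 1.11) = -1.1198
  grad(y) = 9.521, v = y - alpha*grad = -2.0766
  prox(v) = soft_thresh(-2.0766, 0.1809) = -1.8957
f(x_2) = 2*(-1.8957)^2 + 14*(-1.8957) + 1.8*|-1.8957| = -15.9403


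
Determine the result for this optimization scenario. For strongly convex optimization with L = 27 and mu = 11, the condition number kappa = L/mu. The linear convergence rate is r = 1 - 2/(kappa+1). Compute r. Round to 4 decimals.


Step 1: Compute the condition number.
kappa = L/mu = 27/11 = 2.4545
Step 2: Compute the convergence rate.
r = 1 - 2/(kappa + 1) = 1 - 2*mu/(L + mu) = (L - mu)/(L + mu) = 16/38 = 0.4211


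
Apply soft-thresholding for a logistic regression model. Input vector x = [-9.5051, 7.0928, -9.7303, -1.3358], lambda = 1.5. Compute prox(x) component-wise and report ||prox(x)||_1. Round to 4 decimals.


Soft-thresholding with lambda = 1.5:
prox(-9.5051) = sign(-9.5051)*max(|-9.5051| - 1.5, 0) = -8.0051
prox(7.0928) = sign(7.0928)*max(|7.0928| - 1.5, 0) = 5.5928
prox(-9.7303) = sign(-9.7303)*max(|-9.7303| - 1.5, 0) = -8.2303
prox(-1.3358) = sign(-1.3358)*max(|-1.3358| - 1.5, 0) = 0.0
prox(x) = [-8.0051, 5.5928, -8.2303, 0.0]
||prox(x)||_1 = 8.0051 + 5.5928 + 8.2303 + 0.0 = 21.8282


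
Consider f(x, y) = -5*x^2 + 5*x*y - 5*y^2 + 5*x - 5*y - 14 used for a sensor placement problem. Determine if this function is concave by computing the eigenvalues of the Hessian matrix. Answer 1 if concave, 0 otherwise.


The Hessian of f(x,y) = -5*x^2 + 5*x*y - 5*y^2 + 5*x - 5*y - 14 is:
H = [[-10, 5], [5, -10]]
Trace = -10 - 10 = -20
Determinant = -10*-10 - (5)^2 = 75
Discriminant = (-20)^2 - 4*75 = 100.0
Eigenvalues: lambda_1 = -15.0, lambda_2 = -5.0
The function is concave.

1


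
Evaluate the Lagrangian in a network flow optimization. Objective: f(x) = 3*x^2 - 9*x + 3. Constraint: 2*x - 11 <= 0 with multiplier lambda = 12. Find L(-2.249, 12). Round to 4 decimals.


Step 1: Evaluate f(x).
f(-2.249) = 3*(-2.249)^2 - 9*(-2.249) + 3 = 38.415
Step 2: Evaluate g(x).
g(-2.249) = 2*-2.249 - 11 = -15.498
Step 3: Compute Lagrangian.
L = 38.415 + 12*-15.498 = -147.561


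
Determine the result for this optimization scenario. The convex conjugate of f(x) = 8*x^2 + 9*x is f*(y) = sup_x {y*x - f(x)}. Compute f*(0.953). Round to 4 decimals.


f*(y) = sup_x {y*x - a*x^2 - b*x} = sup_x {(y-b)*x - a*x^2}
FOC: (y - b) - 2a*x = 0 => x* = (y - b)/(2a)
x* = (0.953 - 9)/(2*8) = -0.5029
f*(0.953) = (y-b)^2/(4a) = (0.953 - 9)^2/(4*8)
= 64.7542/32 = 2.0236


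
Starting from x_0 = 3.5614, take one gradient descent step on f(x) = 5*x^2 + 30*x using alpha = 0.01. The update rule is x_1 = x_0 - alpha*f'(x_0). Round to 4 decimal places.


We compute the gradient at x_0 and apply the update.
f'(x) = 10*x + 30
f'(3.5614) = 10*3.5614 + 30 = 65.614
x_1 = 3.5614 - 0.01*65.614 = 2.9053


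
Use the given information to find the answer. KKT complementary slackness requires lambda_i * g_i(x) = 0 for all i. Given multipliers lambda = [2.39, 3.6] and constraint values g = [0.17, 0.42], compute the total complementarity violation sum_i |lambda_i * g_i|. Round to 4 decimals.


KKT complementary slackness check:
lambda_1 * g_1 = 2.39 * 0.17 = 0.4063
lambda_2 * g_2 = 3.6 * 0.42 = 1.512
Total violation = 0.4063 + 1.512 = 1.9183


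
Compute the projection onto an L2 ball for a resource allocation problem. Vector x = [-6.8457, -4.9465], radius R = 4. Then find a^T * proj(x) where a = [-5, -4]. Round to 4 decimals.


Step 1: Compute ||x|| (intermediates to 6 decimals).
||x|| = sqrt((-6.8457)^2 + (-4.9465)^2) = 8.445796
Step 2: Project.
Since ||x|| > R, scale = R/||x|| = 4/8.445796 = 0.473608, proj(x) = scale * x
proj(x) = [-3.242178, -2.342702]
Step 3: Dot product.
a^T * proj(x) = -5*(-3.242178) - 4*(-2.342702) = 25.5817


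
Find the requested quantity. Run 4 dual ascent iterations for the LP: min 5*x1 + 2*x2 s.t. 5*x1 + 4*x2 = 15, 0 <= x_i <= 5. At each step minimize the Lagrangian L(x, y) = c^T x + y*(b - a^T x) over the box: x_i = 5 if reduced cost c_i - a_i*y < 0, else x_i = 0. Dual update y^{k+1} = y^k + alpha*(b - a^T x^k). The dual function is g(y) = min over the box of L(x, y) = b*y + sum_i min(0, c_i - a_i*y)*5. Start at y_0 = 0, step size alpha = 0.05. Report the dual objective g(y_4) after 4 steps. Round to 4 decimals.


Dual ascent for LP: min 5*x1 + 2*x2, 5*x1 + 4*x2 = 15, 0 <= x_i <= 5
Step 1: y^k = 0.0, reduced costs: (5.0, 2.0)
  x^k = (0.0, 0.0), subgradient = b - a^T x = 15.0
  y^{k+1} = 0.0 + 0.05*15.0 = 0.75
Step 2: y^k = 0.75, reduced costs: (1.25, -1.0)
  x^k = (0.0, 5.0), subgradient = b - a^T x = -5.0
  y^{k+1} = 0.75 + 0.05*-5.0 = 0.5
Step 3: y^k = 0.5, reduced costs: (2.5, 0.0)
  x^k = (0.0, 0.0), subgradient = b - a^T x = 15.0
  y^{k+1} = 0.5 + 0.05*15.0 = 1.25
Step 4: y^k = 1.25, reduced costs: (-1.25, -3.0)
  x^k = (5.0, 5.0), subgradient = b - a^T x = -30.0
  y^{k+1} = 1.25 + 0.05*-30.0 = -0.25
Dual objective at y_4 = -0.25: reduced costs (6.25, 3.0), box minimizer x = (0.0, 0.0)
g(y_4) = b*y + (c1 - a1*y)*x1 + (c2 - a2*y)*x2 = 15*(-0.25) + 6.25*0.0 + 3.0*0.0 = -3.75 + 0.0 + 0.0 = -3.75


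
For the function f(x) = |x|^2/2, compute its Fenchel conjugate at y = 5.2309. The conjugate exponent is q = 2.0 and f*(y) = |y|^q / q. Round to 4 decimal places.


The conjugate exponent q satisfies 1/p + 1/q = 1.
p = 2, so q = 2/(2 - 1) = 2.0
|y|^q = 5.2309^2.0 = 27.3623
f*(5.2309) = 27.3623 / 2.0 = 13.6812


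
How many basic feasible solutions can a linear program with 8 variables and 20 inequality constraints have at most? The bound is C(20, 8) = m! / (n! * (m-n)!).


Each vertex corresponds to some choice of n active constraints out of m, so the number of vertices is at most C(m, n) = m! / (n!(m-n)!).
m = 20, n = 8
Numerator: 20 * 19 * 18 * 17 * 16 * 15 * 14 * 13
Denominator: 8! = 40320
C(20, 8) = 125970


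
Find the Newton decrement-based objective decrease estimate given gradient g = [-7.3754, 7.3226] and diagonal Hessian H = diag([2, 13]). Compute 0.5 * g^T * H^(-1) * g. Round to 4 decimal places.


Step 1: H is diagonal, so H^(-1) * g = [-3.6877, 0.5633].
Step 2: g^T H^(-1) g = sum_i g_i^2 / H_ii
  = (-7.3754)^2/2 + (7.3226)^2/13
  = 27.1983 + 4.1247 = 31.3229
Step 3: Objective decrease = 0.5 * g^T H^(-1) g = 15.6615


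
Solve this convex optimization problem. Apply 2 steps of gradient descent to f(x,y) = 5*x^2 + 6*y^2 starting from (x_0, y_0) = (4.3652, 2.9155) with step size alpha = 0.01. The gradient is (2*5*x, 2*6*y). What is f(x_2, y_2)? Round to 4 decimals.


Gradient descent on f(x,y) = 5*x^2 + 6*y^2.
Starting point: (4.3652, 2.9155), alpha = 0.01
Step 1: grad_x = 2*5*4.3652 = 43.652, grad_y = 2*6*2.9155 = 34.986
  x_1 = 4.3652 - 0.01*43.652 = 3.9287
  y_1 = 2.9155 - 0.01*34.986 = 2.5656
Step 2: grad_x = 2*5*3.9287 = 39.2868, grad_y = 2*6*2.5656 = 30.7877
  x_2 = 3.9287 - 0.01*39.2868 = 3.5358
  y_2 = 2.5656 - 0.01*30.7877 = 2.2578
f(3.5358, 2.2578) = 5*3.5358^2 + 6*2.2578^2 = 93.0948


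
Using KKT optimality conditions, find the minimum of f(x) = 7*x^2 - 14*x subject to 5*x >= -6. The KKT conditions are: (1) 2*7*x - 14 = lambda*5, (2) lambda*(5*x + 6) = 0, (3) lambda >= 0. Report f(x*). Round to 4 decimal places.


Step 1: Try lambda = 0 (constraint inactive).
Stationarity: 2*7*x - 14 = 0
x* = 14/(2*7) = 1.0
Check constraint: 5*1.0 = 5.0 >= -6 -- satisfied.
Step 2: Compute optimal value.
f(x*) = 7*1.0^2 - 14*1.0 = -7.0


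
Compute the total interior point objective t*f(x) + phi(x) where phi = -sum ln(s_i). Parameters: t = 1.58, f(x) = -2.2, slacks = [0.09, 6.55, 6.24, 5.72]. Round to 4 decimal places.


Step 1: Compute log-barrier.
ln values: [-2.4079, 1.8795, 1.831, 1.744]
phi = -(-2.4079 + 1.8795 + 1.831 + 1.744) = -3.0465
Step 2: Compute augmented objective.
t*f(x) = 1.58*-2.2 = -3.476
Total = -3.476 - 3.0465 = -6.5225


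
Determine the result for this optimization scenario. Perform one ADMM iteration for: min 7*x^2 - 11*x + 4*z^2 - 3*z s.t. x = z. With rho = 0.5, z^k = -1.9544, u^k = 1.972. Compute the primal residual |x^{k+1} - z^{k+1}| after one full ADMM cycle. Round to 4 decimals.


ADMM iteration with rho = 0.5, z^k = -1.9544, u^k = 1.972
Step 1: x-update.
Minimize 7*x^2 - 11*x + (0.5/2)*(x + 1.9544 + 1.972)^2
FOC: (2*7 + 0.5)*x = 11 + 0.5*(-1.9544 - 1.972)
x^{k+1} = 0.6232
Step 2: z-update.
Minimize 4*z^2 - 3*z + (0.5/2)*(0.6232 - z + 1.972)^2
FOC: (2*4 + 0.5)*z = 3 + 0.5*(0.6232 + 1.972)
z^{k+1} = 0.5056
Step 3: u-update.
u^{k+1} = 1.972 + 0.6232 - 0.5056 = 2.0896
Step 4: Primal residual = |0.6232 - 0.5056| = 0.1176


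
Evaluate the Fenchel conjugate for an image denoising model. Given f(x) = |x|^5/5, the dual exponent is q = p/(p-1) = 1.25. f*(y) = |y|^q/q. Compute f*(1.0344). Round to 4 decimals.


The conjugate exponent q satisfies 1/p + 1/q = 1.
p = 5, so q = 5/(5 - 1) = 1.25
|y|^q = 1.0344^1.25 = 1.0432
f*(1.0344) = 1.0432 / 1.25 = 0.8345


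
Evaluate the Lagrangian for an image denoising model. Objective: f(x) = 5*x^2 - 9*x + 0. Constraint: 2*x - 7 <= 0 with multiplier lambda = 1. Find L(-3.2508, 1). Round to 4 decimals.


Step 1: Evaluate f(x).
f(-3.2508) = 5*(-3.2508)^2 - 9*(-3.2508) + 0 = 82.0957
Step 2: Evaluate g(x).
g(-3.2508) = 2*-3.2508 - 7 = -13.5016
Step 3: Compute Lagrangian.
L = 82.0957 + 1*-13.5016 = 68.5941


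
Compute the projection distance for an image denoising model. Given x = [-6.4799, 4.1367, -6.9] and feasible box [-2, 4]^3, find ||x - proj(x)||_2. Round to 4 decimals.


Project each component onto [-2, 4].
clip(-6.4799) = -2.0, clip(4.1367) = 4.0, clip(-6.9) = -2.0
Projection = [-2.0, 4.0, -2.0]
Squared diffs: [20.0695, 0.0187, 24.01]
Distance = sqrt(44.0982) = 6.6406


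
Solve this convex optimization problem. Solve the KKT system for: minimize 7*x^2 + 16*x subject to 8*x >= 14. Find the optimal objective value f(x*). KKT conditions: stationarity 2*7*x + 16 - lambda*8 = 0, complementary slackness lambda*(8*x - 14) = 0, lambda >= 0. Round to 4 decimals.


Step 1: Try lambda = 0 (constraint inactive).
x_unc = -16/(2*7) = -1.1429
Check: 8*-1.1429 = -9.1432 < 14 -- violated!
Step 2: Constraint must be active: 8*x = 14
x* = 14/8 = 1.75
lambda = (2*7*1.75 + 16)/8 = 5.0625
Step 3: Compute optimal value.
f(x*) = 7*1.75^2 + 16*1.75 = 49.4375


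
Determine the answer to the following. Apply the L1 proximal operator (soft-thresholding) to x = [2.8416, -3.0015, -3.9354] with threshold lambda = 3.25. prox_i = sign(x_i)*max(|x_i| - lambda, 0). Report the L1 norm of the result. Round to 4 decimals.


Soft-thresholding with lambda = 3.25:
prox(2.8416) = sign(2.8416)*max(|2.8416| - 3.25, 0) = 0.0
prox(-3.0015) = sign(-3.0015)*max(|-3.0015| - 3.25, 0) = 0.0
prox(-3.9354) = sign(-3.9354)*max(|-3.9354| - 3.25, 0) = -0.6854
prox(x) = [0.0, 0.0, -0.6854]
||prox(x)||_1 = 0.0 + 0.0 + 0.6854 = 0.6854


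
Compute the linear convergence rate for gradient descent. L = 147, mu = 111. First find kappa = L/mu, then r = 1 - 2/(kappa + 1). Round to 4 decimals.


Step 1: Compute the condition number.
kappa = L/mu = 147/111 = 1.3243
Step 2: Compute the convergence rate.
r = 1 - 2/(kappa + 1) = 1 - 2*mu/(L + mu) = (L - mu)/(L + mu) = 36/258 = 0.1395


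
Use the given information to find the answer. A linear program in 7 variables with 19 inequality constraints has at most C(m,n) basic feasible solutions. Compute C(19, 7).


Each vertex corresponds to some choice of n active constraints out of m, so the number of vertices is at most C(m, n) = m! / (n!(m-n)!).
m = 19, n = 7
Numerator: 19 * 18 * 17 * 16 * 15 * 14 * 13
Denominator: 7! = 5040
C(19, 7) = 50388


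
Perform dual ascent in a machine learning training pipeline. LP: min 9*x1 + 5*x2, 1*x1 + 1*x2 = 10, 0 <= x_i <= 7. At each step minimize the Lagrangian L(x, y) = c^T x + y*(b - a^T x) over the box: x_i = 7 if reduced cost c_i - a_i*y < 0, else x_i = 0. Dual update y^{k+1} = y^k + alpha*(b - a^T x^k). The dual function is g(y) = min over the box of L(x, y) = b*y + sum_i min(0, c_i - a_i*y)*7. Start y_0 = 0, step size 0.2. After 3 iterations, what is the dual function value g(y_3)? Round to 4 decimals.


Dual ascent for LP: min 9*x1 + 5*x2, 1*x1 + 1*x2 = 10, 0 <= x_i <= 7
Step 1: y^k = 0.0, reduced costs: (9.0, 5.0)
  x^k = (0.0, 0.0), subgradient = b - a^T x = 10.0
  y^{k+1} = 0.0 + 0.2*10.0 = 2.0
Step 2: y^k = 2.0, reduced costs: (7.0, 3.0)
  x^k = (0.0, 0.0), subgradient = b - a^T x = 10.0
  y^{k+1} = 2.0 + 0.2*10.0 = 4.0
Step 3: y^k = 4.0, reduced costs: (5.0, 1.0)
  x^k = (0.0, 0.0), subgradient = b - a^T x = 10.0
  y^{k+1} = 4.0 + 0.2*10.0 = 6.0
Dual objective at y_3 = 6.0: reduced costs (3.0, -1.0), box minimizer x = (0.0, 7.0)
g(y_3) = b*y + (c1 - a1*y)*x1 + (c2 - a2*y)*x2 = 10*6.0 + 3.0*0.0 + (-1.0)*7.0 = 60.0 + 0.0 - 7.0 = 53.0


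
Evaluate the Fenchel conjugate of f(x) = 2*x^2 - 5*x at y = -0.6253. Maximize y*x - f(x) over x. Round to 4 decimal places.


f*(y) = sup_x {y*x - a*x^2 - b*x} = sup_x {(y-b)*x - a*x^2}
FOC: (y - b) - 2a*x = 0 => x* = (y - b)/(2a)
x* = (-0.6253 + 5)/(2*2) = 1.0937
f*(-0.6253) = (y-b)^2/(4a) = (-0.6253 + 5)^2/(4*2)
= 19.138/8 = 2.3923


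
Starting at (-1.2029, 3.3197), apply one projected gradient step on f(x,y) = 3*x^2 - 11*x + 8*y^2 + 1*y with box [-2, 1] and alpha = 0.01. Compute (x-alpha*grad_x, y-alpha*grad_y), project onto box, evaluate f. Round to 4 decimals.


Step 1: Compute gradient at (-1.2029, 3.3197).
grad_x = 2*3*-1.2029 - 11 = -18.2174
grad_y = 2*8*3.3197 + 1 = 54.1152
Step 2: Gradient step.
x_raw = -1.2029 - 0.01*-18.2174 = -1.0207
y_raw = 3.3197 - 0.01*54.1152 = 2.7785
Step 3: Project onto [-2, 1].
x_proj = clip(-1.0207) = -1.0207
y_proj = clip(2.7785) = 1.0
Step 4: Evaluate f.
f(-1.0207, 1.0) = 23.3536


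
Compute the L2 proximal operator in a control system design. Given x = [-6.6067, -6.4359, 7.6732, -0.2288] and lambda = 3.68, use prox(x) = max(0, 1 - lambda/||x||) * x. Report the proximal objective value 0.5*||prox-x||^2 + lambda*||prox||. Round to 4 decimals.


Step 1: Compute ||x||.
||x|| = 12.0
Step 2: Compute scaling factor.
scale = max(0, 1 - 3.68/12.0) = 0.6933
Step 3: prox(x) = [-4.5806, -4.4622, 5.3201, -0.1586]
||prox(x)|| = 8.32
Step 4: Proximal objective.
0.5*||prox-x||^2 = 6.7712
lambda*||prox|| = 30.6176
Total = 37.3887


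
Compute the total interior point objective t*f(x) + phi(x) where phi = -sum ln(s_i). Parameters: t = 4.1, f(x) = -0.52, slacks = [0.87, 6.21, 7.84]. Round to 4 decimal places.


Step 1: Compute log-barrier.
ln values: [-0.1393, 1.8262, 2.0592]
phi = -(-0.1393 + 1.8262 + 2.0592) = -3.7461
Step 2: Compute augmented objective.
t*f(x) = 4.1*-0.52 = -2.132
Total = -2.132 - 3.7461 = -5.8781


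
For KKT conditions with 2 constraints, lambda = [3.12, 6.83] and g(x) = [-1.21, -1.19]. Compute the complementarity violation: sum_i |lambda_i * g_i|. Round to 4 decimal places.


KKT complementary slackness check:
lambda_1 * g_1 = 3.12 * -1.21 = -3.7752
lambda_2 * g_2 = 6.83 * -1.19 = -8.1277
Total violation = 3.7752 + 8.1277 = 11.9029


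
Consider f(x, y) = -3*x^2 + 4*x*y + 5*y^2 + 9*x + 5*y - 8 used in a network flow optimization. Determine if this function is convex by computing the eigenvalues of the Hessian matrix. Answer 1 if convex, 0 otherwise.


The Hessian of f(x,y) = -3*x^2 + 4*x*y + 5*y^2 + 9*x + 5*y - 8 is:
H = [[-6, 4], [4, 10]]
Trace = -6 + 10 = 4
Determinant = -6*10 - (4)^2 = -76
Discriminant = (4)^2 - 4*-76 = 320.0
Eigenvalues: lambda_1 = -6.9443, lambda_2 = 10.9443
The function is not convex.

0


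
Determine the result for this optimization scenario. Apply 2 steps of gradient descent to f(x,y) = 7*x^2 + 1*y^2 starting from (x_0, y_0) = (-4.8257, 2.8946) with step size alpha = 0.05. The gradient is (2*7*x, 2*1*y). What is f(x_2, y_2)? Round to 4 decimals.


Gradient descent on f(x,y) = 7*x^2 + 1*y^2.
Starting point: (-4.8257, 2.8946), alpha = 0.05
Step 1: grad_x = 2*7*-4.8257 = -67.5598, grad_y = 2*1*2.8946 = 5.7892
  x_1 = -4.8257 - 0.05*-67.5598 = -1.4477
  y_1 = 2.8946 - 0.05*5.7892 = 2.6051
Step 2: grad_x = 2*7*-1.4477 = -20.2679, grad_y = 2*1*2.6051 = 5.2103
  x_2 = -1.4477 - 0.05*-20.2679 = -0.4343
  y_2 = 2.6051 - 0.05*5.2103 = 2.3446
f(-0.4343, 2.3446) = 7*(-0.4343)^2 + 1*2.3446^2 = 6.8177


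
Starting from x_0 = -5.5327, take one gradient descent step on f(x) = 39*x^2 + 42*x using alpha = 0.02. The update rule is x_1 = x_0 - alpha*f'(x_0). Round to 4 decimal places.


We compute the gradient at x_0 and apply the update.
f'(x) = 78*x + 42
f'(-5.5327) = 78*-5.5327 + 42 = -389.5506
x_1 = -5.5327 - 0.02*-389.5506 = 2.2583


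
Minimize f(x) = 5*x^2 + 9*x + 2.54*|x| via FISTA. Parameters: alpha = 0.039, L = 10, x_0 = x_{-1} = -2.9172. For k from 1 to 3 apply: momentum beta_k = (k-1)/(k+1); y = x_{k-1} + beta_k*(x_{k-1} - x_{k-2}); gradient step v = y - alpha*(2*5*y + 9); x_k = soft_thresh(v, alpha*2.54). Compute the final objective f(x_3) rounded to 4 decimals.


FISTA on f(x) = 5*x^2 + 9*x + 2.54*|x|
L = 10, alpha = 0.039
Iteration 1: beta = 0.0, y = -2.9172 + 0.0*(-2.9172 + 2.9172) = -2.9172
  grad(y) = -20.172, v = y - alpha*grad = -2.1305
  prox(v) = soft_thresh(-2.1305, 0.0991) = -2.0314
Iteration 2: beta = 0.3333, y = -2.0314 + 0.3333*(-2.0314 + 2.9172) = -1.7362
  grad(y) = -8.3618, v = y - alpha*grad = -1.4101
  prox(v) = soft_thresh(-1.4101, 0.0991) = -1.311
Iteration 3: beta = 0.5, y = -1.311 + 0.5*(-1.311 + 2.0314) = -0.9508
  grad(y) = -0.508, v = y - alpha*grad = -0.931
  prox(v) = soft_thresh(-0.931, 0.0991) = -0.8319
f(x_3) = 5*(-0.8319)^2 + 9*(-0.8319) + 2.54*|-0.8319| = -1.9137


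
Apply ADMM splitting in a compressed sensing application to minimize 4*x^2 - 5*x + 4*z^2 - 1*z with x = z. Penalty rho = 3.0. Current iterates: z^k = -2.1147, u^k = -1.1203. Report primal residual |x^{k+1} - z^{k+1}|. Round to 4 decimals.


ADMM iteration with rho = 3.0, z^k = -2.1147, u^k = -1.1203
Step 1: x-update.
Minimize 4*x^2 - 5*x + (3.0/2)*(x + 2.1147 - 1.1203)^2
FOC: (2*4 + 3.0)*x = 5 + 3.0*(-2.1147 + 1.1203)
x^{k+1} = 0.1833
Step 2: z-update.
Minimize 4*z^2 - 1*z + (3.0/2)*(0.1833 - z - 1.1203)^2
FOC: (2*4 + 3.0)*z = 1 + 3.0*(0.1833 - 1.1203)
z^{k+1} = -0.1646
Step 3: u-update.
u^{k+1} = -1.1203 + 0.1833 + 0.1646 = -0.7723
Step 4: Primal residual = |0.1833 + 0.1646| = 0.348


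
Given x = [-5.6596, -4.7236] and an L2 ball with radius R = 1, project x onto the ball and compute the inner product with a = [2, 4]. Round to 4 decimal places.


Step 1: Compute ||x|| (intermediates to 6 decimals).
||x|| = sqrt((-5.6596)^2 + (-4.7236)^2) = 7.371802
Step 2: Project.
Since ||x|| > R, scale = R/||x|| = 1/7.371802 = 0.135652, proj(x) = scale * x
proj(x) = [-0.767736, -0.640766]
Step 3: Dot product.
a^T * proj(x) = 2*(-0.767736) + 4*(-0.640766) = -4.0985


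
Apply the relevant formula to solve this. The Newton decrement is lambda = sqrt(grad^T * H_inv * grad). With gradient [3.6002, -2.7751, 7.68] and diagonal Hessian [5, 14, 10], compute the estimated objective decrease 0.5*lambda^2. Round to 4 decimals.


Step 1: H is diagonal, so H^(-1) * g = [0.72, -0.1982, 0.768].
Step 2: g^T H^(-1) g = sum_i g_i^2 / H_ii
  = (3.6002)^2/5 + (-2.7751)^2/14 + (7.68)^2/10
  = 2.5923 + 0.5501 + 5.8982 = 9.0406
Step 3: Objective decrease = 0.5 * g^T H^(-1) g = 4.5203


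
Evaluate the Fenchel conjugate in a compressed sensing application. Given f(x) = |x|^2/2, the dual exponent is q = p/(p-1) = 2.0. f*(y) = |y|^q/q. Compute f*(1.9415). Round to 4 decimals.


The conjugate exponent q satisfies 1/p + 1/q = 1.
p = 2, so q = 2/(2 - 1) = 2.0
|y|^q = 1.9415^2.0 = 3.7694
f*(1.9415) = 3.7694 / 2.0 = 1.8847


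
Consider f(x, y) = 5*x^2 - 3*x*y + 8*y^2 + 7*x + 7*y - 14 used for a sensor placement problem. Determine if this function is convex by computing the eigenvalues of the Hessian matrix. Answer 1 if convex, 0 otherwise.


The Hessian of f(x,y) = 5*x^2 - 3*x*y + 8*y^2 + 7*x + 7*y - 14 is:
H = [[10, -3], [-3, 16]]
Trace = 10 + 16 = 26
Determinant = 10*16 - (-3)^2 = 151
Discriminant = (26)^2 - 4*151 = 72.0
Eigenvalues: lambda_1 = 8.7574, lambda_2 = 17.2426
The function is convex.

1


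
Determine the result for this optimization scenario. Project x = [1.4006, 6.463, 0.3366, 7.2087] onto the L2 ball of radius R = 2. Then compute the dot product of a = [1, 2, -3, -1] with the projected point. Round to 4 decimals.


Step 1: Compute ||x|| (intermediates to 6 decimals).
||x|| = sqrt(1.4006^2 + 6.463^2 + 0.3366^2 + 7.2087^2) = 9.788294
Step 2: Project.
Since ||x|| > R, scale = R/||x|| = 2/9.788294 = 0.204326, proj(x) = scale * x
proj(x) = [0.286179, 1.320559, 0.068776, 1.472925]
Step 3: Dot product.
a^T * proj(x) = 1*0.286179 + 2*1.320559 - 3*0.068776 - 1*1.472925 = 1.248


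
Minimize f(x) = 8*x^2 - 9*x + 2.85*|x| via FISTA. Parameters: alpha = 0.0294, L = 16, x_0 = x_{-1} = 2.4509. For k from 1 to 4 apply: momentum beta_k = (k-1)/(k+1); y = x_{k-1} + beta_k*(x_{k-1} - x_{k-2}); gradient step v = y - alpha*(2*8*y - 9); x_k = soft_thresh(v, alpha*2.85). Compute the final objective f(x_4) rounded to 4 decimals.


FISTA on f(x) = 8*x^2 - 9*x + 2.85*|x|
L = 16, alpha = 0.0294
Iteration 1: beta = 0.0, y = 2.4509 + 0.0*(2.4509 - 2.4509) = 2.4509
  grad(y) = 30.2144, v = y - alpha*grad = 1.5626
  prox(v) = soft_thresh(1.5626, 0.0838) = 1.4788
Iteration 2: beta = 0.3333, y = 1.4788 + 0.3333*(1.4788 - 2.4509) = 1.1548
  grad(y) = 9.4764, v = y - alpha*grad = 0.8762
  prox(v) = soft_thresh(0.8762, 0.0838) = 0.7924
Iteration 3: beta = 0.5, y = 0.7924 + 0.5*(0.7924 - 1.4788) = 0.4492
  grad(y) = -1.8134, v = y - alpha*grad = 0.5025
  prox(v) = soft_thresh(0.5025, 0.0838) = 0.4187
Iteration 4: beta = 0.6, y = 0.4187 + 0.6*(0.4187 - 0.7924) = 0.1945
  grad(y) = -5.8884, v = y - alpha*grad = 0.3676
  prox(v) = soft_thresh(0.3676, 0.0838) = 0.2838
f(x_4) = 8*0.2838^2 - 9*0.2838 + 2.85*|0.2838| = -1.101


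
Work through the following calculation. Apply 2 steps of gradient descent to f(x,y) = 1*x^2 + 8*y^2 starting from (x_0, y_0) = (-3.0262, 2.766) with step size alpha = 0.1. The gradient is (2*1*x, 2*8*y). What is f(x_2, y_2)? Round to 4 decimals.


Gradient descent on f(x,y) = 1*x^2 + 8*y^2.
Starting point: (-3.0262, 2.766), alpha = 0.1
Step 1: grad_x = 2*1*-3.0262 = -6.0524, grad_y = 2*8*2.766 = 44.256
  x_1 = -3.0262 - 0.1*-6.0524 = -2.421
  y_1 = 2.766 - 0.1*44.256 = -1.6596
Step 2: grad_x = 2*1*-2.421 = -4.8419, grad_y = 2*8*-1.6596 = -26.5536
  x_2 = -2.421 - 0.1*-4.8419 = -1.9368
  y_2 = -1.6596 - 0.1*-26.5536 = 0.9958
f(-1.9368, 0.9958) = 1*(-1.9368)^2 + 8*0.9958^2 = 11.6834


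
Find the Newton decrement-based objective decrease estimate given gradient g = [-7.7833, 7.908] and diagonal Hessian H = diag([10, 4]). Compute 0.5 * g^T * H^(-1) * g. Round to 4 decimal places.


Step 1: H is diagonal, so H^(-1) * g = [-0.7783, 1.977].
Step 2: g^T H^(-1) g = sum_i g_i^2 / H_ii
  = (-7.7833)^2/10 + (7.908)^2/4
  = 6.058 + 15.6341 = 21.6921
Step 3: Objective decrease = 0.5 * g^T H^(-1) g = 10.846


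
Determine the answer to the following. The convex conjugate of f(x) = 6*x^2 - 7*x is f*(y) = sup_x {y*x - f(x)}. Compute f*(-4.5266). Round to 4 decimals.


f*(y) = sup_x {y*x - a*x^2 - b*x} = sup_x {(y-b)*x - a*x^2}
FOC: (y - b) - 2a*x = 0 => x* = (y - b)/(2a)
x* = (-4.5266 + 7)/(2*6) = 0.2061
f*(-4.5266) = (y-b)^2/(4a) = (-4.5266 + 7)^2/(4*6)
= 6.1177/24 = 0.2549


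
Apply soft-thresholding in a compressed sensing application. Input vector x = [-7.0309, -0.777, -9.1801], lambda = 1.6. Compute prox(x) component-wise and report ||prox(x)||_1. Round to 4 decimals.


Soft-thresholding with lambda = 1.6:
prox(-7.0309) = sign(-7.0309)*max(|-7.0309| - 1.6, 0) = -5.4309
prox(-0.777) = sign(-0.777)*max(|-0.777| - 1.6, 0) = 0.0
prox(-9.1801) = sign(-9.1801)*max(|-9.1801| - 1.6, 0) = -7.5801
prox(x) = [-5.4309, 0.0, -7.5801]
||prox(x)||_1 = 5.4309 + 0.0 + 7.5801 = 13.011


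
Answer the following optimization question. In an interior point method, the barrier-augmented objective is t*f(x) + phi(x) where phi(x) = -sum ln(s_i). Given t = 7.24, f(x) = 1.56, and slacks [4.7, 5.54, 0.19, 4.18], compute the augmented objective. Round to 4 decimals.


Step 1: Compute log-barrier.
ln values: [1.5476, 1.712, -1.6607, 1.4303]
phi = -(1.5476 + 1.712 - 1.6607 + 1.4303) = -3.0291
Step 2: Compute augmented objective.
t*f(x) = 7.24*1.56 = 11.2944
Total = 11.2944 - 3.0291 = 8.2653


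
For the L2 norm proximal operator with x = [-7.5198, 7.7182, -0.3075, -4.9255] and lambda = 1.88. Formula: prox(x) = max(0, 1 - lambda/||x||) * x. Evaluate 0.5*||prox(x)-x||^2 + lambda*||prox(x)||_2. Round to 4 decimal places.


Step 1: Compute ||x||.
||x|| = 11.8521
Step 2: Compute scaling factor.
scale = max(0, 1 - 1.88/11.8521) = 0.8414
Step 3: prox(x) = [-6.327, 6.4939, -0.2587, -4.1442]
||prox(x)|| = 9.9721
Step 4: Proximal objective.
0.5*||prox-x||^2 = 1.7672
lambda*||prox|| = 18.7475
Total = 20.5148


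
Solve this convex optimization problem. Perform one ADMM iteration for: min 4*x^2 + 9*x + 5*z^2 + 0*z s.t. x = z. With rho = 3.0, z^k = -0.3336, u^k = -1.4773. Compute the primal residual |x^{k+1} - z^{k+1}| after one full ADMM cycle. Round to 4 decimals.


ADMM iteration with rho = 3.0, z^k = -0.3336, u^k = -1.4773
Step 1: x-update.
Minimize 4*x^2 + 9*x + (3.0/2)*(x + 0.3336 - 1.4773)^2
FOC: (2*4 + 3.0)*x = -9 + 3.0*(-0.3336 + 1.4773)
x^{k+1} = -0.5063
Step 2: z-update.
Minimize 5*z^2 + 0*z + (3.0/2)*(-0.5063 - z - 1.4773)^2
FOC: (2*5 + 3.0)*z = 0 + 3.0*(-0.5063 - 1.4773)
z^{k+1} = -0.4577
Step 3: u-update.
u^{k+1} = -1.4773 - 0.5063 + 0.4577 = -1.5258
Step 4: Primal residual = |-0.5063 + 0.4577| = 0.0485


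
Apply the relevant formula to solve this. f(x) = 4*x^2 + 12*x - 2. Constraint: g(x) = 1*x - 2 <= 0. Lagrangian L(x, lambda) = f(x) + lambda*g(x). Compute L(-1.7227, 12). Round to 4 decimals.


Step 1: Evaluate f(x).
f(-1.7227) = 4*(-1.7227)^2 + 12*(-1.7227) - 2 = -10.8016
Step 2: Evaluate g(x).
g(-1.7227) = 1*-1.7227 - 2 = -3.7227
Step 3: Compute Lagrangian.
L = -10.8016 + 12*-3.7227 = -55.474


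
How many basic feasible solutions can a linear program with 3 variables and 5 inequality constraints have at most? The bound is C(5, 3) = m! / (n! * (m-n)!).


Each vertex corresponds to some choice of n active constraints out of m, so the number of vertices is at most C(m, n) = m! / (n!(m-n)!).
m = 5, n = 3
Numerator: 5 * 4 * 3
Denominator: 3! = 6
C(5, 3) = 10


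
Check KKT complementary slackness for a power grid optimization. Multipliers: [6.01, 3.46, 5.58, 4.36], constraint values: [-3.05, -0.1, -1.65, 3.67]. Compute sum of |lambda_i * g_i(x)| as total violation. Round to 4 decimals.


KKT complementary slackness check:
lambda_1 * g_1 = 6.01 * -3.05 = -18.3305
lambda_2 * g_2 = 3.46 * -0.1 = -0.346
lambda_3 * g_3 = 5.58 * -1.65 = -9.207
lambda_4 * g_4 = 4.36 * 3.67 = 16.0012
Total violation = 18.3305 + 0.346 + 9.207 + 16.0012 = 43.8847


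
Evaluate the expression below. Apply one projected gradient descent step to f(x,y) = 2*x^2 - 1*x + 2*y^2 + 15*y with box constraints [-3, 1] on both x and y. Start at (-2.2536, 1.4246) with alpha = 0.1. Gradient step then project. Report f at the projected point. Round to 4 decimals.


Step 1: Compute gradient at (-2.2536, 1.4246).
grad_x = 2*2*-2.2536 - 1 = -10.0144
grad_y = 2*2*1.4246 + 15 = 20.6984
Step 2: Gradient step.
x_raw = -2.2536 - 0.1*-10.0144 = -1.2522
y_raw = 1.4246 - 0.1*20.6984 = -0.6452
Step 3: Project onto [-3, 1].
x_proj = clip(-1.2522) = -1.2522
y_proj = clip(-0.6452) = -0.6452
Step 4: Evaluate f.
f(-1.2522, -0.6452) = -4.458


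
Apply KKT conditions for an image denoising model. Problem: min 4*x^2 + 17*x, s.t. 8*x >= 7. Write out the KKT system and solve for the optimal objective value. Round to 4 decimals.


Step 1: Try lambda = 0 (constraint inactive).
x_unc = -17/(2*4) = -2.125
Check: 8*-2.125 = -17.0 < 7 -- violated!
Step 2: Constraint must be active: 8*x = 7
x* = 7/8 = 0.875
lambda = (2*4*0.875 + 17)/8 = 3.0
Step 3: Compute optimal value.
f(x*) = 4*0.875^2 + 17*0.875 = 17.9375


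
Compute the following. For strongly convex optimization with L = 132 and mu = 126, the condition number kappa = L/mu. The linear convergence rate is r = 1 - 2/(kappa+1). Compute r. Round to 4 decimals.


Step 1: Compute the condition number.
kappa = L/mu = 132/126 = 1.0476
Step 2: Compute the convergence rate.
r = 1 - 2/(kappa + 1) = 1 - 2*mu/(L + mu) = (L - mu)/(L + mu) = 6/258 = 0.0233


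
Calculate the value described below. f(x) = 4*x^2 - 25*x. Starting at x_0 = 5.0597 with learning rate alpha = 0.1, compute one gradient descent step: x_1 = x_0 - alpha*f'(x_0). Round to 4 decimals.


We compute the gradient at x_0 and apply the update.
f'(x) = 8*x - 25
f'(5.0597) = 8*5.0597 - 25 = 15.4776
x_1 = 5.0597 - 0.1*15.4776 = 3.5119


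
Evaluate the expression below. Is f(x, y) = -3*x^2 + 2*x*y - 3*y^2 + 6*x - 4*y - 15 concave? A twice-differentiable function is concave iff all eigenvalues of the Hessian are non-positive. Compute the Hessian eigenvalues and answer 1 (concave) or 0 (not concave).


The Hessian of f(x,y) = -3*x^2 + 2*x*y - 3*y^2 + 6*x - 4*y - 15 is:
H = [[-6, 2], [2, -6]]
Trace = -6 - 6 = -12
Determinant = -6*-6 - (2)^2 = 32
Discriminant = (-12)^2 - 4*32 = 16.0
Eigenvalues: lambda_1 = -8.0, lambda_2 = -4.0
The function is concave.

1


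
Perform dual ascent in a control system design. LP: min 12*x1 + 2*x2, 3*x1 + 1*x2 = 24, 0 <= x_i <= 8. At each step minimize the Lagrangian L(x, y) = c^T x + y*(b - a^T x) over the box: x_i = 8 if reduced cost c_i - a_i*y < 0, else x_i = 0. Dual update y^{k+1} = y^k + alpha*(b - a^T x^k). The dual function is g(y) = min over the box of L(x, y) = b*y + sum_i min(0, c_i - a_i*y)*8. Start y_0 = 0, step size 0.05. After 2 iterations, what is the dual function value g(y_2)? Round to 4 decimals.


Dual ascent for LP: min 12*x1 + 2*x2, 3*x1 + 1*x2 = 24, 0 <= x_i <= 8
Step 1: y^k = 0.0, reduced costs: (12.0, 2.0)
  x^k = (0.0, 0.0), subgradient = b - a^T x = 24.0
  y^{k+1} = 0.0 + 0.05*24.0 = 1.2
Step 2: y^k = 1.2, reduced costs: (8.4, 0.8)
  x^k = (0.0, 0.0), subgradient = b - a^T x = 24.0
  y^{k+1} = 1.2 + 0.05*24.0 = 2.4
Dual objective at y_2 = 2.4: reduced costs (4.8, -0.4), box minimizer x = (0.0, 8.0)
g(y_2) = b*y + (c1 - a1*y)*x1 + (c2 - a2*y)*x2 = 24*2.4 + 4.8*0.0 + (-0.4)*8.0 = 57.6 + 0.0 - 3.2 = 54.4


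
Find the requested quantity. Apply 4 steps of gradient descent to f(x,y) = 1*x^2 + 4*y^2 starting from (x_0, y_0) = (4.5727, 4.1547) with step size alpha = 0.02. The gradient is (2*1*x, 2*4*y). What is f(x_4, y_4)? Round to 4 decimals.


Gradient descent on f(x,y) = 1*x^2 + 4*y^2.
Starting point: (4.5727, 4.1547), alpha = 0.02
Step 1: grad_x = 2*1*4.5727 = 9.1454, grad_y = 2*4*4.1547 = 33.2376
  x_1 = 4.5727 - 0.02*9.1454 = 4.3898
  y_1 = 4.1547 - 0.02*33.2376 = 3.4899
Step 2: grad_x = 2*1*4.3898 = 8.7796, grad_y = 2*4*3.4899 = 27.9196
  x_2 = 4.3898 - 0.02*8.7796 = 4.2142
  y_2 = 3.4899 - 0.02*27.9196 = 2.9316
Step 3: grad_x = 2*1*4.2142 = 8.4284, grad_y = 2*4*2.9316 = 23.4525
  x_3 = 4.2142 - 0.02*8.4284 = 4.0456
  y_3 = 2.9316 - 0.02*23.4525 = 2.4625
Step 4: grad_x = 2*1*4.0456 = 8.0913, grad_y = 2*4*2.4625 = 19.7001
  x_4 = 4.0456 - 0.02*8.0913 = 3.8838
  y_4 = 2.4625 - 0.02*19.7001 = 2.0685
f(3.8838, 2.0685) = 1*3.8838^2 + 4*2.0685^2 = 32.1988


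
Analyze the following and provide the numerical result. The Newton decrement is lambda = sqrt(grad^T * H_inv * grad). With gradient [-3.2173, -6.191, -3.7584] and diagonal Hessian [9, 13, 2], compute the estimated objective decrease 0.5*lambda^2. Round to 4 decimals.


Step 1: H is diagonal, so H^(-1) * g = [-0.3575, -0.4762, -1.8792].
Step 2: g^T H^(-1) g = sum_i g_i^2 / H_ii
  = (-3.2173)^2/9 + (-6.191)^2/13 + (-3.7584)^2/2
  = 1.1501 + 2.9483 + 7.0628 = 11.1612
Step 3: Objective decrease = 0.5 * g^T H^(-1) g = 5.5806


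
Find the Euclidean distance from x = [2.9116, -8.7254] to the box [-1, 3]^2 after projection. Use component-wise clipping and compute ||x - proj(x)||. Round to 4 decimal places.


Project each component onto [-1, 3].
clip(2.9116) = 2.9116, clip(-8.7254) = -1.0
Projection = [2.9116, -1.0]
Squared diffs: [0.0, 59.6818]
Distance = sqrt(59.6818) = 7.7254


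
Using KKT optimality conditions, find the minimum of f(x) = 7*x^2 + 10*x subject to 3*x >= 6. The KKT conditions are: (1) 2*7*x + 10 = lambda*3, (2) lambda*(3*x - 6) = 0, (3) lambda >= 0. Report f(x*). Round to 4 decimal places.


Step 1: Try lambda = 0 (constraint inactive).
x_unc = -10/(2*7) = -0.7143
Check: 3*-0.7143 = -2.1429 < 6 -- violated!
Step 2: Constraint must be active: 3*x = 6
x* = 6/3 = 2.0
lambda = (2*7*2.0 + 10)/3 = 12.6667
Step 3: Compute optimal value.
f(x*) = 7*2.0^2 + 10*2.0 = 48.0


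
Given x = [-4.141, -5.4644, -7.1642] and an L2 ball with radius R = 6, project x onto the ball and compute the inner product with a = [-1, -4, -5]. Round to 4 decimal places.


Step 1: Compute ||x|| (intermediates to 6 decimals).
||x|| = sqrt((-4.141)^2 + (-5.4644)^2 + (-7.1642)^2) = 9.916315
Step 2: Project.
Since ||x|| > R, scale = R/||x|| = 6/9.916315 = 0.605063, proj(x) = scale * x
proj(x) = [-2.505566, -3.306306, -4.334792]
Step 3: Dot product.
a^T * proj(x) = -1*(-2.505566) - 4*(-3.306306) - 5*(-4.334792) = 37.4048


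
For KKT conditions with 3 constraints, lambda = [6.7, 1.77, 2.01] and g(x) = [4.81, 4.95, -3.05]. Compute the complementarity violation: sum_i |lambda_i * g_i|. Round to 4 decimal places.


KKT complementary slackness check:
lambda_1 * g_1 = 6.7 * 4.81 = 32.227
lambda_2 * g_2 = 1.77 * 4.95 = 8.7615
lambda_3 * g_3 = 2.01 * -3.05 = -6.1305
Total violation = 32.227 + 8.7615 + 6.1305 = 47.119


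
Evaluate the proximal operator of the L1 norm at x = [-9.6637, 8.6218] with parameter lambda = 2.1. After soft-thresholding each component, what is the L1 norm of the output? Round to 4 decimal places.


Soft-thresholding with lambda = 2.1:
prox(-9.6637) = sign(-9.6637)*max(|-9.6637| - 2.1, 0) = -7.5637
prox(8.6218) = sign(8.6218)*max(|8.6218| - 2.1, 0) = 6.5218
prox(x) = [-7.5637, 6.5218]
||prox(x)||_1 = 7.5637 + 6.5218 = 14.0855


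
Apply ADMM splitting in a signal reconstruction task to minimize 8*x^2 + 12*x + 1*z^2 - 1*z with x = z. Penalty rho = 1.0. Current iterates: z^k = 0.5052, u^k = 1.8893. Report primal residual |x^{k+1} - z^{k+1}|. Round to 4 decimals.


ADMM iteration with rho = 1.0, z^k = 0.5052, u^k = 1.8893
Step 1: x-update.
Minimize 8*x^2 + 12*x + (1.0/2)*(x - 0.5052 + 1.8893)^2
FOC: (2*8 + 1.0)*x = -12 + 1.0*(0.5052 - 1.8893)
x^{k+1} = -0.7873
Step 2: z-update.
Minimize 1*z^2 - 1*z + (1.0/2)*(-0.7873 - z + 1.8893)^2
FOC: (2*1 + 1.0)*z = 1 + 1.0*(-0.7873 + 1.8893)
z^{k+1} = 0.7007
Step 3: u-update.
u^{k+1} = 1.8893 - 0.7873 - 0.7007 = 0.4013
Step 4: Primal residual = |-0.7873 - 0.7007| = 1.488


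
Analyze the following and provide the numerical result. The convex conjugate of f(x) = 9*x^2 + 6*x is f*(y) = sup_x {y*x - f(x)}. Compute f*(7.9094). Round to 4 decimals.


f*(y) = sup_x {y*x - a*x^2 - b*x} = sup_x {(y-b)*x - a*x^2}
FOC: (y - b) - 2a*x = 0 => x* = (y - b)/(2a)
x* = (7.9094 - 6)/(2*9) = 0.1061
f*(7.9094) = (y-b)^2/(4a) = (7.9094 - 6)^2/(4*9)
= 3.6458/36 = 0.1013


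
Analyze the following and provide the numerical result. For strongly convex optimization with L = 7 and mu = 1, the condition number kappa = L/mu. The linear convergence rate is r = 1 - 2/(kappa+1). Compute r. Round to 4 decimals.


Step 1: Compute the condition number.
kappa = L/mu = 7/1 = 7.0
Step 2: Compute the convergence rate.
r = 1 - 2/(kappa + 1) = 1 - 2*mu/(L + mu) = (L - mu)/(L + mu) = 6/8 = 0.75


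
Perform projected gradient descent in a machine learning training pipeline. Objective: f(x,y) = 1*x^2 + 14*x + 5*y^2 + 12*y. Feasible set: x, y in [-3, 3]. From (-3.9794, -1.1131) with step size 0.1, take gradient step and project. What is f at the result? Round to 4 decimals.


Step 1: Compute gradient at (-3.9794, -1.1131).
grad_x = 2*1*-3.9794 + 14 = 6.0412
grad_y = 2*5*-1.1131 + 12 = 0.869
Step 2: Gradient step.
x_raw = -3.9794 - 0.1*6.0412 = -4.5835
y_raw = -1.1131 - 0.1*0.869 = -1.2
Step 3: Project onto [-3, 3].
x_proj = clip(-4.5835) = -3.0
y_proj = clip(-1.2) = -1.2
Step 4: Evaluate f.
f(-3.0, -1.2) = -40.2


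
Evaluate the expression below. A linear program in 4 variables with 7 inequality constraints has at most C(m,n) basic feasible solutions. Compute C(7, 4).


Each vertex corresponds to some choice of n active constraints out of m, so the number of vertices is at most C(m, n) = m! / (n!(m-n)!).
m = 7, n = 4
Numerator: 7 * 6 * 5 * 4
Denominator: 4! = 24
C(7, 4) = 35


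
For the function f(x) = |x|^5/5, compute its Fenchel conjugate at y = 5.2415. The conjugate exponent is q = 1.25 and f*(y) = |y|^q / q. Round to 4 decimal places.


The conjugate exponent q satisfies 1/p + 1/q = 1.
p = 5, so q = 5/(5 - 1) = 1.25
|y|^q = 5.2415^1.25 = 7.9308
f*(5.2415) = 7.9308 / 1.25 = 6.3447


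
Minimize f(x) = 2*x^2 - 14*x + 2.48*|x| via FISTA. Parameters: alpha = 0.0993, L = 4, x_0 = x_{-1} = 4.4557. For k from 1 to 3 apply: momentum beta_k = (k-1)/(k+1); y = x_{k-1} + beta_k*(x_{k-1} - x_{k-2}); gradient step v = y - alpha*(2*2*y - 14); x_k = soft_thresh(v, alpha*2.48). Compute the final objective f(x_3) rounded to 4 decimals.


FISTA on f(x) = 2*x^2 - 14*x + 2.48*|x|
L = 4, alpha = 0.0993
Iteration 1: beta = 0.0, y = 4.4557 + 0.0*(4.4557 - 4.4557) = 4.4557
  grad(y) = 3.8228, v = y - alpha*grad = 4.0761
  prox(v) = soft_thresh(4.0761, 0.2463) = 3.8298
Iteration 2: beta = 0.3333, y = 3.8298 + 0.3333*(3.8298 - 4.4557) = 3.6212
  grad(y) = 0.4848, v = y - alpha*grad = 3.5731
  prox(v) = soft_thresh(3.5731, 0.2463) = 3.3268
Iteration 3: beta = 0.5, y = 3.3268 + 0.5*(3.3268 - 3.8298) = 3.0753
  grad(y) = -1.6989, v = y - alpha*grad = 3.244
  prox(v) = soft_thresh(3.244, 0.2463) = 2.9977
f(x_3) = 2*2.9977^2 - 14*2.9977 + 2.48*|2.9977| = -16.5611


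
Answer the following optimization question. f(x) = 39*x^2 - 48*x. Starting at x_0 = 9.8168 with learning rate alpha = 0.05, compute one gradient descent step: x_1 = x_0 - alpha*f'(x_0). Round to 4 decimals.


We compute the gradient at x_0 and apply the update.
f'(x) = 78*x - 48
f'(9.8168) = 78*9.8168 - 48 = 717.7104
x_1 = 9.8168 - 0.05*717.7104 = -26.0687


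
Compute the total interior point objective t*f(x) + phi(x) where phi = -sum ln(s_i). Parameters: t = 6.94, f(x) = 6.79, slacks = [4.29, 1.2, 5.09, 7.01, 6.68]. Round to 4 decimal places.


Step 1: Compute log-barrier.
ln values: [1.4563, 0.1823, 1.6273, 1.9473, 1.8991]
phi = -(1.4563 + 0.1823 + 1.6273 + 1.9473 + 1.8991) = -7.1123
Step 2: Compute augmented objective.
t*f(x) = 6.94*6.79 = 47.1226
Total = 47.1226 - 7.1123 = 40.0103
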